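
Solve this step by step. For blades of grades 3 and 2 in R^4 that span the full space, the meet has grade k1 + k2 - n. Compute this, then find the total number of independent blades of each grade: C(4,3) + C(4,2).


Meet grade = grade(A) + grade(B) - n
= 3 + 2 - 4 = 1
C(4,3) = 4
C(4,2) = 6
dim_A + dim_B = 4 + 6 = 10


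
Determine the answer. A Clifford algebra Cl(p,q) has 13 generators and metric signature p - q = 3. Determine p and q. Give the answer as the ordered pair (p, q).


We need p + q = 13 and p - q = 3.
Adding: 2p = 13 + 3 = 16, so p = 8.
Then q = 13 - 8 = 5.
(p, q) = (8, 5)


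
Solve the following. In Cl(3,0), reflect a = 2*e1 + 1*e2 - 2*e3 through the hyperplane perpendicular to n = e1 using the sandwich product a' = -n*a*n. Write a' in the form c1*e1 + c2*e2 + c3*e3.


Reflection formula: a' = -n*a*n, with n = e1 (unit vector, n^2 = 1).
For reflection through hyperplane perp to e1:
The component along e1 flips sign, others stay.
a = (2, 1, -2)
a' = (-2, 1, -2)
a' = -2*e1 + 1*e2 - 2*e3


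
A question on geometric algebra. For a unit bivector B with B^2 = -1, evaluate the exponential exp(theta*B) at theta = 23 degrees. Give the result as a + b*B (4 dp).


For a unit bivector B with B^2 = -1, the exponential series gives
e^(theta*B) = cos(theta) + sin(theta)*B (the GA analogue of Euler's formula).
theta = 23 degrees = 0.401426 rad
cos(23 deg) = 0.9205
sin(23 deg) = 0.3907
exp(theta*B) = 0.9205 + 0.3907*B


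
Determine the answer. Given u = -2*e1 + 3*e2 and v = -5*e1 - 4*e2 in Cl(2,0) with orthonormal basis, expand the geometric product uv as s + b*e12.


Expand: (-2*e1 + 3*e2)(-5*e1 - 4*e2)
= (-2)*(-5)*e1e1 + (-2)*(-4)*e1e2 + 3*(-5)*e2e1 + 3*(-4)*e2e2
Using e1^2 = e2^2 = 1, e2e1 = -e1e2:
Scalar part s = (-2)*(-5) + 3*(-4) = 10 + (-12) = -2
Bivector part b = (-2)*(-4) - 3*(-5) = 8 - (-15) = 23
uv = -2 + 23*e12


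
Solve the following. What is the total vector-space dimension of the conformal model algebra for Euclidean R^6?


The conformal model of R^6 uses Cl(7,1): the 6 Euclidean generators plus two extra orthogonal generators e+ (e+^2 = +1) and e- (e-^2 = -1), from which the null vectors e0, einf are built.
Number of generators m = 6 + 2 = 8.
dim Cl(p,q) = 2^m = 2^8 = 256


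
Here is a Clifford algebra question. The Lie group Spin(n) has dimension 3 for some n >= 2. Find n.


dim Spin(n) = dim so(n) = n(n-1)/2.
Solve n(n-1)/2 = 3, i.e. n^2 - n - 6 = 0.
Discriminant = 1 + 8*3 = 25
n = (1 + sqrt(25))/2 = (1 + 5)/2 = 3


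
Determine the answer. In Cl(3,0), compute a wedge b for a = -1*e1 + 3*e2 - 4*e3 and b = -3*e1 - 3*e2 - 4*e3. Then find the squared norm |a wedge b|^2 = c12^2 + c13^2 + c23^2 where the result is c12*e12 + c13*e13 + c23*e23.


a wedge b = (a1*b2 - a2*b1)*e12 + (a1*b3 - a3*b1)*e13 + (a2*b3 - a3*b2)*e23
e12 coeff: (-1)*(-3) - 3*(-3) = 3 - (-9) = 12
e13 coeff: (-1)*(-4) - (-4)*(-3) = 4 - 12 = -8
e23 coeff: 3*(-4) - (-4)*(-3) = -12 - 12 = -24
|a wedge b|^2 = 12^2 + (-8)^2 + (-24)^2
= 144 + 64 + 576
= 784


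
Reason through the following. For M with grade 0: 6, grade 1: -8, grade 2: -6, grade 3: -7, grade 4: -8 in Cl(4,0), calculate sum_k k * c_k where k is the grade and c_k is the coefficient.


Grade-weighted sum = sum of grade_k * coefficient_k
0*6 = 0
1*(-8) = -8
2*(-6) = -12
3*(-7) = -21
4*(-8) = -32
Total = 0 + (-8) + (-12) + (-21) + (-32) = -73


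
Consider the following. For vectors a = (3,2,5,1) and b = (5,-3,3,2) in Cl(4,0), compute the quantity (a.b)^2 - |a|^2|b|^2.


a . b = 3*5 + 2*(-3) + 5*3 + 1*2
= 15 + (-6) + 15 + 2 = 26
|a|^2 = 3^2 + 2^2 + 5^2 + 1^2 = 39
|b|^2 = 5^2 + (-3)^2 + 3^2 + 2^2 = 47
(a.b)^2 = 26^2 = 676
|a|^2 * |b|^2 = 39 * 47 = 1833
Result = 676 - 1833 = -1157


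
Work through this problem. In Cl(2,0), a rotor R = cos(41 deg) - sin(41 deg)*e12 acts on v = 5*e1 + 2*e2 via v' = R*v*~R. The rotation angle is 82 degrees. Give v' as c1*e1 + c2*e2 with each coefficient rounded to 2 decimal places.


Rotor R = cos(41deg) - sin(41deg)*e12
Rotation angle theta = 2 * 41 = 82 degrees
v' = R*v*~R rotates v by theta.
cos(82deg) = 0.1392, sin(82deg) = 0.9903
v'_1 = 5*cos(82deg) - 2*sin(82deg)
= 5*0.1392 - 2*0.9903
= -1.28
v'_2 = 5*sin(82deg) + 2*cos(82deg)
= 5*0.9903 + 2*0.1392
= 5.23
v' = -1.28*e1 + 5.23*e2


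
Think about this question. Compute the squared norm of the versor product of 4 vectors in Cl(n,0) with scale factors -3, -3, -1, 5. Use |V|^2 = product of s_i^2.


Each vector v_i has |v_i|^2 = s_i^2
Squared scales: (-3)^2 = 9, (-3)^2 = 9, (-1)^2 = 1, 5^2 = 25
|V|^2 = 9 * 9 * 1 * 25
= 2025


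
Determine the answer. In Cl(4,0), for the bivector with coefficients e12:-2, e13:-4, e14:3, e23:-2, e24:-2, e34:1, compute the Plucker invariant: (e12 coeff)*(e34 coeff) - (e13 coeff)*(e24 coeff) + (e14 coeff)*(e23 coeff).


Plucker relation: af - be + cd
a*f = (-2)*1 = -2
b*e = (-4)*(-2) = 8
c*d = 3*(-2) = -6
af - be + cd = -2 - 8 + (-6)
= -16


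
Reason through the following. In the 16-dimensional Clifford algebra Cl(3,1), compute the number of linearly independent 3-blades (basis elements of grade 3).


Number of grade-k basis blades in Cl(p,q) with n = p + q is C(n, k).
n = 3 + 1 = 4
C(4, 3) = 4! / (3! * 1!)
= 24 / (6 * 1)
= 4


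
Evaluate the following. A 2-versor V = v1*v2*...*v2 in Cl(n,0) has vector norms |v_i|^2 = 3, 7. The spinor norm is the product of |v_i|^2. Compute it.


Spinor norm N(V) = |v1|^2 * |v2|^2 * ... * |v2|^2
= 3 * 7
Running product: 3, 21
N(V) = 21


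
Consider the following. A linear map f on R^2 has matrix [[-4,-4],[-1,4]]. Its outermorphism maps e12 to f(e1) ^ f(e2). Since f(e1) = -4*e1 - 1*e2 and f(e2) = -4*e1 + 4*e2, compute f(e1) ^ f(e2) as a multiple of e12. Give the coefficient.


The outermorphism of a linear map f sends e1^e2 to f(e1)^f(e2).
f(e1) = -4*e1 - 1*e2
f(e2) = -4*e1 + 4*e2
f(e1) ^ f(e2) = (-4*e1 - 1*e2) ^ (-4*e1 + 4*e2)
= (-4)*4*e12 + (-1)*(-4)*e21
= (-16 - 4)*e12
= -20*e12
Coefficient = -20


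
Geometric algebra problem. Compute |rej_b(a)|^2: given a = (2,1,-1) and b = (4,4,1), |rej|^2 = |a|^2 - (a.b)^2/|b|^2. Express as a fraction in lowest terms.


|a|^2 = 2^2 + 1^2 + (-1)^2 = 6
|b|^2 = 4^2 + 4^2 + 1^2 = 33
a . b = 2*4 + 1*4 + (-1)*1 = 11
(a.b)^2 = 11^2 = 121
|rej|^2 = 6 - 121/33
= (198 - 121)/33
= 77/33
In lowest terms: 7/3


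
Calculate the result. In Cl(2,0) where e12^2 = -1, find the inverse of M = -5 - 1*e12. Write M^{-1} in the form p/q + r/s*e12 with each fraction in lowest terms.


M = -5 - 1*e12, where e12^2 = -1.
Since M commutes with its reverse ~M = a - b*e12, M * ~M = a^2 - b^2*e12^2 = a^2 + b^2.
So M^{-1} = ~M / (a^2 + b^2) = (a - b*e12)/(a^2 + b^2).
a^2 + b^2 = 25 + 1 = 26
Scalar part = -5/26 = -5/26
Bivector coeff = 1/26 = 1/26
M^{-1} = -5/26 + 1/26*e12


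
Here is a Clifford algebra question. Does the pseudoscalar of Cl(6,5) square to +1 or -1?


The pseudoscalar I = e1...e_n (product of all n generators) of Cl(p,q) satisfies I^2 = (-1)^(q + n(n-1)/2).
p = 6, q = 5, n = p + q = 11
n(n-1)/2 = 11 * 10 / 2 = 55
Exponent = q + n(n-1)/2 = 5 + 55 = 60
I^2 = (-1)^60 = +1


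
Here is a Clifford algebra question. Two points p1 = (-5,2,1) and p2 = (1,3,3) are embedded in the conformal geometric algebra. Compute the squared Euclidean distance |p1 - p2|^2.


p1 - p2 = (-6, -1, -2)
|p1 - p2|^2 = (-6)^2 + (-1)^2 + (-2)^2
= 36 + 1 + 4
= 41


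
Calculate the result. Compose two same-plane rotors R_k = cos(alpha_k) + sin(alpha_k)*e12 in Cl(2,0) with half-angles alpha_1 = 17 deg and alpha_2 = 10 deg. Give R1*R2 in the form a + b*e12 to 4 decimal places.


Same-plane rotors commute and their half-angles add:
R1*R2 = cos(a1 + a2) + sin(a1 + a2)*e12.
a1 + a2 = 17 + 10 = 27 deg
cos(27 deg) = 0.8910
sin(27 deg) = 0.4540
R1*R2 = 0.8910 + 0.4540*e12


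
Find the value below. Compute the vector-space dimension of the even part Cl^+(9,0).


Even subalgebra dimension = 2^(n-1)
n = 9 + 0 = 9
2^(9 - 1) = 2^8 = 256
Verification: sum of C(9,k) for even k = 1 + 36 + 126 + 84 + 9 = 256
Result = 256


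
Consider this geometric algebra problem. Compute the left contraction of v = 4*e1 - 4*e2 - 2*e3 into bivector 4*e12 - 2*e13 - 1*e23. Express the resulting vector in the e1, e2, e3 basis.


Left contraction v _| B = <vB>_1 (grade-1 part of the geometric product vB).
Using e1_|e12 = e2, e2_|e12 = -e1, e1_|e13 = e3, e3_|e13 = -e1, e2_|e23 = e3, e3_|e23 = -e2:
e1 coeff: -v2*b12 - v3*b13 = -(-4)*(4) - (-2)*(-2) = 12
e2 coeff: v1*b12 - v3*b23 = (4)*(4) - (-2)*(-1) = 14
e3 coeff: v1*b13 + v2*b23 = (4)*(-2) + (-4)*(-1) = -4
v _| B = 12*e1 + 14*e2 - 4*e3


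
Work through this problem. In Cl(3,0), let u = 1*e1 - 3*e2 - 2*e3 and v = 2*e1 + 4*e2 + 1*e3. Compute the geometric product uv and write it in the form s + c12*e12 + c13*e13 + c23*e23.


In Cl(3,0): e_i^2 = 1, e_ie_j = -e_je_i for i != j.
Scalar part = u . v = 1*2 + (-3)*4 + (-2)*1
= 2 + (-12) + (-2) = -12
e12 coeff = 1*4 - (-3)*2 = 4 - (-6) = 10
e13 coeff = 1*1 - (-2)*2 = 1 - (-4) = 5
e23 coeff = (-3)*1 - (-2)*4 = -3 - (-8) = 5
uv = -12 + 10*e12 + 5*e13 + 5*e23


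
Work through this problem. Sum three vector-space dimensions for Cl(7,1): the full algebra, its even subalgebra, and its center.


n = 7 + 1 = 8
Total dim = 2^8 = 256
Even subalgebra dim = 2^7 = 128
n is even, so center dim = 1
Sum = 256 + 128 + 1 = 385


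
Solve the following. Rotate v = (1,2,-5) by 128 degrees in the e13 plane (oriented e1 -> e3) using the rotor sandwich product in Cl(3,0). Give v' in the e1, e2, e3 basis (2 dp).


Rotor R = cos(64deg) - sin(64deg)*e13
Rotation angle theta = 2 * 64 = 128 degrees in the e13 plane (e1 -> e3).
The component perpendicular to the plane (e2) is invariant: v'_2 = v2 = 2.00
cos(128deg) = -0.6157, sin(128deg) = 0.7880
v'_1 = v1*cos(theta) - v3*sin(theta) = 1*(-0.6157) - (-5)*0.7880 = 3.32
v'_3 = v1*sin(theta) + v3*cos(theta) = 1*0.7880 + (-5)*(-0.6157) = 3.87
v' = 3.32*e1 + 2.00*e2 + 3.87*e3


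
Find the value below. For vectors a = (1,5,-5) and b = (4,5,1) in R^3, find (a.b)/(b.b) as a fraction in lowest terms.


Projection coefficient = (a . b) / (b . b)
a . b = 1*4 + 5*5 + (-5)*1
= 4 + 25 + (-5) = 24
b . b = 4^2 + 5^2 + 1^2
= 16 + 25 + 1 = 42
Coefficient = 24/42
In lowest terms: 4/7


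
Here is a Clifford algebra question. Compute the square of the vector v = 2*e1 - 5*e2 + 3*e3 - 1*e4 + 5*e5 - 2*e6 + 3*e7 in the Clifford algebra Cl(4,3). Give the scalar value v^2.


v^2 = sum of c_i^2 * e_i^2
Positive signature terms (e_i^2 = +1): 2^2 + (-5)^2 + 3^2 + (-1)^2 = 39
Negative signature terms (e_j^2 = -1): 5^2 + (-2)^2 + 3^2 = 38
v^2 = 39 - 38 = 1


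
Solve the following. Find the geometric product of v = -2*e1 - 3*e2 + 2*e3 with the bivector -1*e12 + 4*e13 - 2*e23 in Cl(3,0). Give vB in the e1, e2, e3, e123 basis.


vB has grade-1 (vector) and grade-3 (trivector) parts: vB = (v _| B) + (v ^ B).
Vector part <vB>_1:
  e1: -v2*b12 - v3*b13 = -(-3)*(-1) - (2)*(4) = -11
  e2: v1*b12 - v3*b23 = (-2)*(-1) - (2)*(-2) = 6
  e3: v1*b13 + v2*b23 = (-2)*(4) + (-3)*(-2) = -2
Trivector part <vB>_3:
  e123: v1*b23 - v2*b13 + v3*b12 = (-2)*(-2) - (-3)*(4) + (2)*(-1) = 14
vB = -11*e1 + 6*e2 - 2*e3 + 14*e123


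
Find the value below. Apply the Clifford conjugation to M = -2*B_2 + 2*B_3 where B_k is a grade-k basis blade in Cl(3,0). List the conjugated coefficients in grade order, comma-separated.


Clifford conjugate sign for grade k: (-1)^(k(k+1)/2)
Grade 2: (-1)^(2*3/2) = (-1)^3 = -1, coeff -2 -> 2
Grade 3: (-1)^(3*4/2) = (-1)^6 = 1, coeff 2 -> 2
Conjugated coefficients: 2, 2


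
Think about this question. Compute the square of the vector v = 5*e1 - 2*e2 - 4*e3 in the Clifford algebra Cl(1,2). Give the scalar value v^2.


v^2 = sum of c_i^2 * e_i^2
Positive signature terms (e_i^2 = +1): 5^2 = 25
Negative signature terms (e_j^2 = -1): (-2)^2 + (-4)^2 = 20
v^2 = 25 - 20 = 5


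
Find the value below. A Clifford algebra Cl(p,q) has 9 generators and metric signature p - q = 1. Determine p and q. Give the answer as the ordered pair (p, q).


We need p + q = 9 and p - q = 1.
Adding: 2p = 9 + 1 = 10, so p = 5.
Then q = 9 - 5 = 4.
(p, q) = (5, 4)


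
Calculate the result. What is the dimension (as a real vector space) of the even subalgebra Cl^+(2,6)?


Even subalgebra dimension = 2^(n-1)
n = 2 + 6 = 8
2^(8 - 1) = 2^7 = 128
Verification: sum of C(8,k) for even k = 1 + 28 + 70 + 28 + 1 = 128
Result = 128


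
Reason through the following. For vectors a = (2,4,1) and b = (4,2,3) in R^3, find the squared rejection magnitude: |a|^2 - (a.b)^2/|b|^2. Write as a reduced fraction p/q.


|a|^2 = 2^2 + 4^2 + 1^2 = 21
|b|^2 = 4^2 + 2^2 + 3^2 = 29
a . b = 2*4 + 4*2 + 1*3 = 19
(a.b)^2 = 19^2 = 361
|rej|^2 = 21 - 361/29
= (609 - 361)/29
= 248/29
In lowest terms: 248/29


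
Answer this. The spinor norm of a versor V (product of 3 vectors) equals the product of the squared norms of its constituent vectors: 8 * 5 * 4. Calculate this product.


Spinor norm N(V) = |v1|^2 * |v2|^2 * ... * |v3|^2
= 8 * 5 * 4
Running product: 8, 40, 160
N(V) = 160


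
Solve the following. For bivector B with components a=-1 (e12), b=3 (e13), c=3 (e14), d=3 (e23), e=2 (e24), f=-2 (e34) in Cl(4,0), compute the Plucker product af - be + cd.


Plucker relation: af - be + cd
a*f = (-1)*(-2) = 2
b*e = 3*2 = 6
c*d = 3*3 = 9
af - be + cd = 2 - 6 + 9
= 5


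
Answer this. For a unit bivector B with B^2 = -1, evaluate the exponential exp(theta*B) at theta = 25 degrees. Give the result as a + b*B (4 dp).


For a unit bivector B with B^2 = -1, the exponential series gives
e^(theta*B) = cos(theta) + sin(theta)*B (the GA analogue of Euler's formula).
theta = 25 degrees = 0.436332 rad
cos(25 deg) = 0.9063
sin(25 deg) = 0.4226
exp(theta*B) = 0.9063 + 0.4226*B


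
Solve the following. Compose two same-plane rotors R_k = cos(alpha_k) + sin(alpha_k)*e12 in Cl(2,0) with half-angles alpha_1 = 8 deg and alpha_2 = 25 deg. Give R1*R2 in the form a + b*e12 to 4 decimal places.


Same-plane rotors commute and their half-angles add:
R1*R2 = cos(a1 + a2) + sin(a1 + a2)*e12.
a1 + a2 = 8 + 25 = 33 deg
cos(33 deg) = 0.8387
sin(33 deg) = 0.5446
R1*R2 = 0.8387 + 0.5446*e12


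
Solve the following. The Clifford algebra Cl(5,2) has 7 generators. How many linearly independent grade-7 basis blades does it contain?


Number of grade-k basis blades in Cl(p,q) with n = p + q is C(n, k).
n = 5 + 2 = 7
C(7, 7) = 7! / (7! * 0!)
= 5040 / (5040 * 1)
= 1


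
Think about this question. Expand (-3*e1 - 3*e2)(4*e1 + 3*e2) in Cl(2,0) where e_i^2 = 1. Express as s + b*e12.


Expand: (-3*e1 - 3*e2)(4*e1 + 3*e2)
= (-3)*4*e1e1 + (-3)*3*e1e2 + (-3)*4*e2e1 + (-3)*3*e2e2
Using e1^2 = e2^2 = 1, e2e1 = -e1e2:
Scalar part s = (-3)*4 + (-3)*3 = -12 + (-9) = -21
Bivector part b = (-3)*3 - (-3)*4 = -9 - (-12) = 3
uv = -21 + 3*e12


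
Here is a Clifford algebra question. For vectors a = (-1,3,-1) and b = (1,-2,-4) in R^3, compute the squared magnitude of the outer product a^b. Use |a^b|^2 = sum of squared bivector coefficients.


a wedge b = (a1*b2 - a2*b1)*e12 + (a1*b3 - a3*b1)*e13 + (a2*b3 - a3*b2)*e23
e12 coeff: (-1)*(-2) - 3*1 = 2 - 3 = -1
e13 coeff: (-1)*(-4) - (-1)*1 = 4 - (-1) = 5
e23 coeff: 3*(-4) - (-1)*(-2) = -12 - 2 = -14
|a wedge b|^2 = (-1)^2 + 5^2 + (-14)^2
= 1 + 25 + 196
= 222


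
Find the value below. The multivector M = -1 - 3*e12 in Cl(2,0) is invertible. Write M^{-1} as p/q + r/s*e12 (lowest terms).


M = -1 - 3*e12, where e12^2 = -1.
Since M commutes with its reverse ~M = a - b*e12, M * ~M = a^2 - b^2*e12^2 = a^2 + b^2.
So M^{-1} = ~M / (a^2 + b^2) = (a - b*e12)/(a^2 + b^2).
a^2 + b^2 = 1 + 9 = 10
Scalar part = -1/10 = -1/10
Bivector coeff = 3/10 = 3/10
M^{-1} = -1/10 + 3/10*e12


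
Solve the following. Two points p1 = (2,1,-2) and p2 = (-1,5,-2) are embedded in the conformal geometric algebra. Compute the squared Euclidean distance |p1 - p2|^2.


p1 - p2 = (3, -4, 0)
|p1 - p2|^2 = 3^2 + (-4)^2 + 0^2
= 9 + 16 + 0
= 25


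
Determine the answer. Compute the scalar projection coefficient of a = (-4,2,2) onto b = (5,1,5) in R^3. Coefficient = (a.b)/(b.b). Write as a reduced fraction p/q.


Projection coefficient = (a . b) / (b . b)
a . b = (-4)*5 + 2*1 + 2*5
= -20 + 2 + 10 = -8
b . b = 5^2 + 1^2 + 5^2
= 25 + 1 + 25 = 51
Coefficient = -8/51
In lowest terms: -8/51


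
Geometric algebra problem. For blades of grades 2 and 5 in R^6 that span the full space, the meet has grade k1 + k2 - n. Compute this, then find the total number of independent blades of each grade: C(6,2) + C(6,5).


Meet grade = grade(A) + grade(B) - n
= 2 + 5 - 6 = 1
C(6,2) = 15
C(6,5) = 6
dim_A + dim_B = 15 + 6 = 21


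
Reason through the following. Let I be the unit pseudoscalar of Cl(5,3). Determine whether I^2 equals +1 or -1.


The pseudoscalar I = e1...e_n (product of all n generators) of Cl(p,q) satisfies I^2 = (-1)^(q + n(n-1)/2).
p = 5, q = 3, n = p + q = 8
n(n-1)/2 = 8 * 7 / 2 = 28
Exponent = q + n(n-1)/2 = 3 + 28 = 31
I^2 = (-1)^31 = -1


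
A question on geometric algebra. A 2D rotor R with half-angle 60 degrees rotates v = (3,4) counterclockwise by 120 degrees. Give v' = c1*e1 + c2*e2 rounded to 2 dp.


Rotor R = cos(60deg) - sin(60deg)*e12
Rotation angle theta = 2 * 60 = 120 degrees
v' = R*v*~R rotates v by theta.
cos(120deg) = -0.5000, sin(120deg) = 0.8660
v'_1 = 3*cos(120deg) - 4*sin(120deg)
= 3*(-0.5000) - 4*0.8660
= -4.96
v'_2 = 3*sin(120deg) + 4*cos(120deg)
= 3*0.8660 + 4*(-0.5000)
= 0.60
v' = -4.96*e1 + 0.60*e2


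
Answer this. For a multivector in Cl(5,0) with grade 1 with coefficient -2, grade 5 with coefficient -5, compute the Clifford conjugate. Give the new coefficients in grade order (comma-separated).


Clifford conjugate sign for grade k: (-1)^(k(k+1)/2)
Grade 1: (-1)^(1*2/2) = (-1)^1 = -1, coeff -2 -> 2
Grade 5: (-1)^(5*6/2) = (-1)^15 = -1, coeff -5 -> 5
Conjugated coefficients: 2, 5


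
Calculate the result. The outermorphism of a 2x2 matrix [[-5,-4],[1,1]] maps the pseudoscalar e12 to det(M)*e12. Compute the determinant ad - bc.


The outermorphism of a linear map f sends e1^e2 to f(e1)^f(e2).
f(e1) = -5*e1 + 1*e2
f(e2) = -4*e1 + 1*e2
f(e1) ^ f(e2) = (-5*e1 + 1*e2) ^ (-4*e1 + 1*e2)
= (-5)*1*e12 + 1*(-4)*e21
= (-5 - (-4))*e12
= -1*e12
Coefficient = -1


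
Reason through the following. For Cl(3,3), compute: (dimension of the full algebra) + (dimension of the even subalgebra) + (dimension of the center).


n = 3 + 3 = 6
Total dim = 2^6 = 64
Even subalgebra dim = 2^5 = 32
n is even, so center dim = 1
Sum = 64 + 32 + 1 = 97


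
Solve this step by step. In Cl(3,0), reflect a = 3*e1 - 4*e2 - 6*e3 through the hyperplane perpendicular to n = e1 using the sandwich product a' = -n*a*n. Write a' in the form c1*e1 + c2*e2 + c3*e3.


Reflection formula: a' = -n*a*n, with n = e1 (unit vector, n^2 = 1).
For reflection through hyperplane perp to e1:
The component along e1 flips sign, others stay.
a = (3, -4, -6)
a' = (-3, -4, -6)
a' = -3*e1 - 4*e2 - 6*e3


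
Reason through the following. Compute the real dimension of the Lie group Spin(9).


Spin(n) double-covers SO(n); both have Lie algebra so(n) of dimension n(n-1)/2.
n = 9
n(n-1) = 9 * 8 = 72
dim Spin(9) = 72/2 = 36


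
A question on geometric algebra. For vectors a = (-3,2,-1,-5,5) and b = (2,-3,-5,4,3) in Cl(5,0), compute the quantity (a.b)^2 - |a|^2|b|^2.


a . b = (-3)*2 + 2*(-3) + (-1)*(-5) + (-5)*4 + 5*3
= -6 + (-6) + 5 + (-20) + 15 = -12
|a|^2 = (-3)^2 + 2^2 + (-1)^2 + (-5)^2 + 5^2 = 64
|b|^2 = 2^2 + (-3)^2 + (-5)^2 + 4^2 + 3^2 = 63
(a.b)^2 = (-12)^2 = 144
|a|^2 * |b|^2 = 64 * 63 = 4032
Result = 144 - 4032 = -3888


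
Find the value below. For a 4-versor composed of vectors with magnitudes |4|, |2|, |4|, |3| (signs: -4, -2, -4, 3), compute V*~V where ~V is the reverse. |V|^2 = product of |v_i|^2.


Each vector v_i has |v_i|^2 = s_i^2
Squared scales: (-4)^2 = 16, (-2)^2 = 4, (-4)^2 = 16, 3^2 = 9
|V|^2 = 16 * 4 * 16 * 9
= 9216


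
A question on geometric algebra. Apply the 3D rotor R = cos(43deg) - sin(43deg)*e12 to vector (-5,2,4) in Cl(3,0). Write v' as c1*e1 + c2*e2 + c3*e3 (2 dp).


Rotor R = cos(43deg) - sin(43deg)*e12
Rotation angle theta = 2 * 43 = 86 degrees in the e12 plane (e1 -> e2).
The component perpendicular to the plane (e3) is invariant: v'_3 = v3 = 4.00
cos(86deg) = 0.0698, sin(86deg) = 0.9976
v'_1 = v1*cos(theta) - v2*sin(theta) = -5*0.0698 - 2*0.9976 = -2.34
v'_2 = v1*sin(theta) + v2*cos(theta) = -5*0.9976 + 2*0.0698 = -4.85
v' = -2.34*e1 - 4.85*e2 + 4.00*e3


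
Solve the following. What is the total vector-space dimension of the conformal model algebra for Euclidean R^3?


The conformal model of R^3 uses Cl(4,1): the 3 Euclidean generators plus two extra orthogonal generators e+ (e+^2 = +1) and e- (e-^2 = -1), from which the null vectors e0, einf are built.
Number of generators m = 3 + 2 = 5.
dim Cl(p,q) = 2^m = 2^5 = 32


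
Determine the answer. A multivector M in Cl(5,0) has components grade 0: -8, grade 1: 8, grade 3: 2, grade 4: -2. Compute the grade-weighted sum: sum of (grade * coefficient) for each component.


Grade-weighted sum = sum of grade_k * coefficient_k
0*(-8) = 0
1*8 = 8
3*2 = 6
4*(-2) = -8
Total = 0 + 8 + 6 + (-8) = 6


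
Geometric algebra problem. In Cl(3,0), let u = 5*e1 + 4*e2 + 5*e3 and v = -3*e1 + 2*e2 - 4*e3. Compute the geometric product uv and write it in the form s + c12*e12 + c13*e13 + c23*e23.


In Cl(3,0): e_i^2 = 1, e_ie_j = -e_je_i for i != j.
Scalar part = u . v = 5*(-3) + 4*2 + 5*(-4)
= -15 + 8 + (-20) = -27
e12 coeff = 5*2 - 4*(-3) = 10 - (-12) = 22
e13 coeff = 5*(-4) - 5*(-3) = -20 - (-15) = -5
e23 coeff = 4*(-4) - 5*2 = -16 - 10 = -26
uv = -27 + 22*e12 - 5*e13 - 26*e23


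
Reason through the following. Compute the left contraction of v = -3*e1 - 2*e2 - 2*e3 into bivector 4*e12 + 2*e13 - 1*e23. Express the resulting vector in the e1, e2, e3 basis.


Left contraction v _| B = <vB>_1 (grade-1 part of the geometric product vB).
Using e1_|e12 = e2, e2_|e12 = -e1, e1_|e13 = e3, e3_|e13 = -e1, e2_|e23 = e3, e3_|e23 = -e2:
e1 coeff: -v2*b12 - v3*b13 = -(-2)*(4) - (-2)*(2) = 12
e2 coeff: v1*b12 - v3*b23 = (-3)*(4) - (-2)*(-1) = -14
e3 coeff: v1*b13 + v2*b23 = (-3)*(2) + (-2)*(-1) = -4
v _| B = 12*e1 - 14*e2 - 4*e3


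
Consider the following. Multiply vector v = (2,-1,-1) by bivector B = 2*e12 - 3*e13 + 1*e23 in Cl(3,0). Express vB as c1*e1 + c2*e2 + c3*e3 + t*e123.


vB has grade-1 (vector) and grade-3 (trivector) parts: vB = (v _| B) + (v ^ B).
Vector part <vB>_1:
  e1: -v2*b12 - v3*b13 = -(-1)*(2) - (-1)*(-3) = -1
  e2: v1*b12 - v3*b23 = (2)*(2) - (-1)*(1) = 5
  e3: v1*b13 + v2*b23 = (2)*(-3) + (-1)*(1) = -7
Trivector part <vB>_3:
  e123: v1*b23 - v2*b13 + v3*b12 = (2)*(1) - (-1)*(-3) + (-1)*(2) = -3
vB = -1*e1 + 5*e2 - 7*e3 - 3*e123


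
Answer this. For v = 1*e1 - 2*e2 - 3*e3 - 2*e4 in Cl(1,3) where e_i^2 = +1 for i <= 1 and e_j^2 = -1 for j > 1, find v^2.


v^2 = sum of c_i^2 * e_i^2
Positive signature terms (e_i^2 = +1): 1^2 = 1
Negative signature terms (e_j^2 = -1): (-2)^2 + (-3)^2 + (-2)^2 = 17
v^2 = 1 - 17 = -16


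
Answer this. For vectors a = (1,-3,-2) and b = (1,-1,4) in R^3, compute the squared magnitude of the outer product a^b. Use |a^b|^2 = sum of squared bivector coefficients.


a wedge b = (a1*b2 - a2*b1)*e12 + (a1*b3 - a3*b1)*e13 + (a2*b3 - a3*b2)*e23
e12 coeff: 1*(-1) - (-3)*1 = -1 - (-3) = 2
e13 coeff: 1*4 - (-2)*1 = 4 - (-2) = 6
e23 coeff: (-3)*4 - (-2)*(-1) = -12 - 2 = -14
|a wedge b|^2 = 2^2 + 6^2 + (-14)^2
= 4 + 36 + 196
= 236


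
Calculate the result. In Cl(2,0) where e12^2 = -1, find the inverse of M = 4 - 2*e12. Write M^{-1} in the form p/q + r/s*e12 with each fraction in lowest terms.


M = 4 - 2*e12, where e12^2 = -1.
Since M commutes with its reverse ~M = a - b*e12, M * ~M = a^2 - b^2*e12^2 = a^2 + b^2.
So M^{-1} = ~M / (a^2 + b^2) = (a - b*e12)/(a^2 + b^2).
a^2 + b^2 = 16 + 4 = 20
Scalar part = 4/20 = 1/5
Bivector coeff = 2/20 = 1/10
M^{-1} = 1/5 + 1/10*e12


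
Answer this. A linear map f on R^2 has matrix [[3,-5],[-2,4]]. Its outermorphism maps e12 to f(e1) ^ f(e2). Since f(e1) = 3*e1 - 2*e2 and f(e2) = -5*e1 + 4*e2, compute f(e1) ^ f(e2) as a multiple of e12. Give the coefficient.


The outermorphism of a linear map f sends e1^e2 to f(e1)^f(e2).
f(e1) = 3*e1 - 2*e2
f(e2) = -5*e1 + 4*e2
f(e1) ^ f(e2) = (3*e1 - 2*e2) ^ (-5*e1 + 4*e2)
= 3*4*e12 + (-2)*(-5)*e21
= (12 - 10)*e12
= 2*e12
Coefficient = 2


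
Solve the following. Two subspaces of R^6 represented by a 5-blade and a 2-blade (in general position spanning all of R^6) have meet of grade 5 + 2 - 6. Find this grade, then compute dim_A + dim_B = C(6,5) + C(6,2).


Meet grade = grade(A) + grade(B) - n
= 5 + 2 - 6 = 1
C(6,5) = 6
C(6,2) = 15
dim_A + dim_B = 6 + 15 = 21


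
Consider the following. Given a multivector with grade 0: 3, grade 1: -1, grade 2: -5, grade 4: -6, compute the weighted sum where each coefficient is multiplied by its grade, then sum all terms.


Grade-weighted sum = sum of grade_k * coefficient_k
0*3 = 0
1*(-1) = -1
2*(-5) = -10
4*(-6) = -24
Total = 0 + (-1) + (-10) + (-24) = -35


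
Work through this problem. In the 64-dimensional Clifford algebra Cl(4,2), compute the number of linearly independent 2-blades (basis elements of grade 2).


Number of grade-k basis blades in Cl(p,q) with n = p + q is C(n, k).
n = 4 + 2 = 6
C(6, 2) = 6! / (2! * 4!)
= 720 / (2 * 24)
= 15


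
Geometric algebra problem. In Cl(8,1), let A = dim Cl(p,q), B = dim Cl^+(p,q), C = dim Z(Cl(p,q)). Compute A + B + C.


n = 8 + 1 = 9
Total dim = 2^9 = 512
Even subalgebra dim = 2^8 = 256
n is odd, so center dim = 2
Sum = 512 + 256 + 2 = 770


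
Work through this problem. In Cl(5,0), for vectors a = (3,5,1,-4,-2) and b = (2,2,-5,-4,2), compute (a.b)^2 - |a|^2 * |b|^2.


a . b = 3*2 + 5*2 + 1*(-5) + (-4)*(-4) + (-2)*2
= 6 + 10 + (-5) + 16 + (-4) = 23
|a|^2 = 3^2 + 5^2 + 1^2 + (-4)^2 + (-2)^2 = 55
|b|^2 = 2^2 + 2^2 + (-5)^2 + (-4)^2 + 2^2 = 53
(a.b)^2 = 23^2 = 529
|a|^2 * |b|^2 = 55 * 53 = 2915
Result = 529 - 2915 = -2386


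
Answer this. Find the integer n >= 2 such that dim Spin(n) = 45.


dim Spin(n) = dim so(n) = n(n-1)/2.
Solve n(n-1)/2 = 45, i.e. n^2 - n - 90 = 0.
Discriminant = 1 + 8*45 = 361
n = (1 + sqrt(361))/2 = (1 + 19)/2 = 10


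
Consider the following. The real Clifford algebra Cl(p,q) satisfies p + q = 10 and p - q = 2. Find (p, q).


We need p + q = 10 and p - q = 2.
Adding: 2p = 10 + 2 = 12, so p = 6.
Then q = 10 - 6 = 4.
(p, q) = (6, 4)


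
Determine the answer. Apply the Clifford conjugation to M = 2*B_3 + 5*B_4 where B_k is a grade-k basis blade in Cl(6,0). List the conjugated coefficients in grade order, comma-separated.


Clifford conjugate sign for grade k: (-1)^(k(k+1)/2)
Grade 3: (-1)^(3*4/2) = (-1)^6 = 1, coeff 2 -> 2
Grade 4: (-1)^(4*5/2) = (-1)^10 = 1, coeff 5 -> 5
Conjugated coefficients: 2, 5


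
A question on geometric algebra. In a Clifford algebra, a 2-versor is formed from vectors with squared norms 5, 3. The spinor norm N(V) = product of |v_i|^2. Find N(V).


Spinor norm N(V) = |v1|^2 * |v2|^2 * ... * |v2|^2
= 5 * 3
Running product: 5, 15
N(V) = 15


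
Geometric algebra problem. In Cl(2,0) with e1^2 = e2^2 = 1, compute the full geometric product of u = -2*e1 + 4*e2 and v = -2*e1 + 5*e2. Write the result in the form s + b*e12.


Expand: (-2*e1 + 4*e2)(-2*e1 + 5*e2)
= (-2)*(-2)*e1e1 + (-2)*5*e1e2 + 4*(-2)*e2e1 + 4*5*e2e2
Using e1^2 = e2^2 = 1, e2e1 = -e1e2:
Scalar part s = (-2)*(-2) + 4*5 = 4 + 20 = 24
Bivector part b = (-2)*5 - 4*(-2) = -10 - (-8) = -2
uv = 24 - 2*e12


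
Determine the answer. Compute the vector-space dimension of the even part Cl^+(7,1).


Even subalgebra dimension = 2^(n-1)
n = 7 + 1 = 8
2^(8 - 1) = 2^7 = 128
Verification: sum of C(8,k) for even k = 1 + 28 + 70 + 28 + 1 = 128
Result = 128


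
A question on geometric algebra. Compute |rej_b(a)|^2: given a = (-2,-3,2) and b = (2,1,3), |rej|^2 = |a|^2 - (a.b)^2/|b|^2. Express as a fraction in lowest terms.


|a|^2 = (-2)^2 + (-3)^2 + 2^2 = 17
|b|^2 = 2^2 + 1^2 + 3^2 = 14
a . b = (-2)*2 + (-3)*1 + 2*3 = -1
(a.b)^2 = (-1)^2 = 1
|rej|^2 = 17 - 1/14
= (238 - 1)/14
= 237/14
In lowest terms: 237/14


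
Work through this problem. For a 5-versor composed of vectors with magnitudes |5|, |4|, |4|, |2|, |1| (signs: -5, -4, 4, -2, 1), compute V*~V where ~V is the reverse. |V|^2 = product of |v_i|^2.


Each vector v_i has |v_i|^2 = s_i^2
Squared scales: (-5)^2 = 25, (-4)^2 = 16, 4^2 = 16, (-2)^2 = 4, 1^2 = 1
|V|^2 = 25 * 16 * 16 * 4 * 1
= 25600


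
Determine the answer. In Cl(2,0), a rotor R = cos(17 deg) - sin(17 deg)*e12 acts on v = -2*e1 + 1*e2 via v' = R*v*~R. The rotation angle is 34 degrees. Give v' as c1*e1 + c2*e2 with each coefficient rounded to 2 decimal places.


Rotor R = cos(17deg) - sin(17deg)*e12
Rotation angle theta = 2 * 17 = 34 degrees
v' = R*v*~R rotates v by theta.
cos(34deg) = 0.8290, sin(34deg) = 0.5592
v'_1 = -2*cos(34deg) - 1*sin(34deg)
= -2*0.8290 - 1*0.5592
= -2.22
v'_2 = -2*sin(34deg) + 1*cos(34deg)
= -2*0.5592 + 1*0.8290
= -0.29
v' = -2.22*e1 - 0.29*e2


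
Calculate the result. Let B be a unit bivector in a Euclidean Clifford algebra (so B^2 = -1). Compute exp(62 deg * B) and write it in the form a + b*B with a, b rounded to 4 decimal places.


For a unit bivector B with B^2 = -1, the exponential series gives
e^(theta*B) = cos(theta) + sin(theta)*B (the GA analogue of Euler's formula).
theta = 62 degrees = 1.082104 rad
cos(62 deg) = 0.4695
sin(62 deg) = 0.8829
exp(theta*B) = 0.4695 + 0.8829*B


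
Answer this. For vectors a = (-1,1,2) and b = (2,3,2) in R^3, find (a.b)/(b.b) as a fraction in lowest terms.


Projection coefficient = (a . b) / (b . b)
a . b = (-1)*2 + 1*3 + 2*2
= -2 + 3 + 4 = 5
b . b = 2^2 + 3^2 + 2^2
= 4 + 9 + 4 = 17
Coefficient = 5/17
In lowest terms: 5/17


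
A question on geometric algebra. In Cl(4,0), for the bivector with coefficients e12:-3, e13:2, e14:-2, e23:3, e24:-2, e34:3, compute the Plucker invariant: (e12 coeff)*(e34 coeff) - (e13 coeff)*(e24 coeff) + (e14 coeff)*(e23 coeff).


Plucker relation: af - be + cd
a*f = (-3)*3 = -9
b*e = 2*(-2) = -4
c*d = (-2)*3 = -6
af - be + cd = -9 - (-4) + (-6)
= -11


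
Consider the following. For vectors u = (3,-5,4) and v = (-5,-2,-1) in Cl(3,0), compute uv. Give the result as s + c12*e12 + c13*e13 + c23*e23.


In Cl(3,0): e_i^2 = 1, e_ie_j = -e_je_i for i != j.
Scalar part = u . v = 3*(-5) + (-5)*(-2) + 4*(-1)
= -15 + 10 + (-4) = -9
e12 coeff = 3*(-2) - (-5)*(-5) = -6 - 25 = -31
e13 coeff = 3*(-1) - 4*(-5) = -3 - (-20) = 17
e23 coeff = (-5)*(-1) - 4*(-2) = 5 - (-8) = 13
uv = -9 - 31*e12 + 17*e13 + 13*e23


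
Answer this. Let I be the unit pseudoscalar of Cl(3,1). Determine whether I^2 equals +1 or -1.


The pseudoscalar I = e1...e_n (product of all n generators) of Cl(p,q) satisfies I^2 = (-1)^(q + n(n-1)/2).
p = 3, q = 1, n = p + q = 4
n(n-1)/2 = 4 * 3 / 2 = 6
Exponent = q + n(n-1)/2 = 1 + 6 = 7
I^2 = (-1)^7 = -1


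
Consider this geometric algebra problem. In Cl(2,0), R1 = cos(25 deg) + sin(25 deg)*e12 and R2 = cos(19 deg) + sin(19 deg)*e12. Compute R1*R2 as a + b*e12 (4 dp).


Same-plane rotors commute and their half-angles add:
R1*R2 = cos(a1 + a2) + sin(a1 + a2)*e12.
a1 + a2 = 25 + 19 = 44 deg
cos(44 deg) = 0.7193
sin(44 deg) = 0.6947
R1*R2 = 0.7193 + 0.6947*e12


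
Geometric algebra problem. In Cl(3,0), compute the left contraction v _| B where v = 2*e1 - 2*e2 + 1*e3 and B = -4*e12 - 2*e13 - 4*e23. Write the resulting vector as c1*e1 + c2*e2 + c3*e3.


Left contraction v _| B = <vB>_1 (grade-1 part of the geometric product vB).
Using e1_|e12 = e2, e2_|e12 = -e1, e1_|e13 = e3, e3_|e13 = -e1, e2_|e23 = e3, e3_|e23 = -e2:
e1 coeff: -v2*b12 - v3*b13 = -(-2)*(-4) - (1)*(-2) = -6
e2 coeff: v1*b12 - v3*b23 = (2)*(-4) - (1)*(-4) = -4
e3 coeff: v1*b13 + v2*b23 = (2)*(-2) + (-2)*(-4) = 4
v _| B = -6*e1 - 4*e2 + 4*e3


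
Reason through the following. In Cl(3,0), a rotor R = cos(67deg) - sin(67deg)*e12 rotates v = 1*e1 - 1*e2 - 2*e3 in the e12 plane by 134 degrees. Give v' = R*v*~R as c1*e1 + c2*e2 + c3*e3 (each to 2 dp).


Rotor R = cos(67deg) - sin(67deg)*e12
Rotation angle theta = 2 * 67 = 134 degrees in the e12 plane (e1 -> e2).
The component perpendicular to the plane (e3) is invariant: v'_3 = v3 = -2.00
cos(134deg) = -0.6947, sin(134deg) = 0.7193
v'_1 = v1*cos(theta) - v2*sin(theta) = 1*(-0.6947) - (-1)*0.7193 = 0.02
v'_2 = v1*sin(theta) + v2*cos(theta) = 1*0.7193 + (-1)*(-0.6947) = 1.41
v' = 0.02*e1 + 1.41*e2 - 2.00*e3


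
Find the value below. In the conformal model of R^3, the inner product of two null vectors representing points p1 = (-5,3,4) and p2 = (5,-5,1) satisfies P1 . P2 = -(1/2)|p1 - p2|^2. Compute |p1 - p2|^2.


p1 - p2 = (-10, 8, 3)
|p1 - p2|^2 = (-10)^2 + 8^2 + 3^2
= 100 + 64 + 9
= 173


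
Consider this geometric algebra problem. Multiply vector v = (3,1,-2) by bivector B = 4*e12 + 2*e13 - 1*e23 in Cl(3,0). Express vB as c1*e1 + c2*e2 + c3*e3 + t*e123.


vB has grade-1 (vector) and grade-3 (trivector) parts: vB = (v _| B) + (v ^ B).
Vector part <vB>_1:
  e1: -v2*b12 - v3*b13 = -(1)*(4) - (-2)*(2) = 0
  e2: v1*b12 - v3*b23 = (3)*(4) - (-2)*(-1) = 10
  e3: v1*b13 + v2*b23 = (3)*(2) + (1)*(-1) = 5
Trivector part <vB>_3:
  e123: v1*b23 - v2*b13 + v3*b12 = (3)*(-1) - (1)*(2) + (-2)*(4) = -13
vB = 0*e1 + 10*e2 + 5*e3 - 13*e123


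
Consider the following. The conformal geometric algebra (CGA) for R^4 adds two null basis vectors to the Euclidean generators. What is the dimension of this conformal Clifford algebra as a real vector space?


The conformal model of R^4 uses Cl(5,1): the 4 Euclidean generators plus two extra orthogonal generators e+ (e+^2 = +1) and e- (e-^2 = -1), from which the null vectors e0, einf are built.
Number of generators m = 4 + 2 = 6.
dim Cl(p,q) = 2^m = 2^6 = 64


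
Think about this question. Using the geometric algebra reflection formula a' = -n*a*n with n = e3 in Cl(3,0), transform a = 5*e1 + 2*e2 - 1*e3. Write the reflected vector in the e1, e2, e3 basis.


Reflection formula: a' = -n*a*n, with n = e3 (unit vector, n^2 = 1).
For reflection through hyperplane perp to e3:
The component along e3 flips sign, others stay.
a = (5, 2, -1)
a' = (5, 2, 1)
a' = 5*e1 + 2*e2 + 1*e3


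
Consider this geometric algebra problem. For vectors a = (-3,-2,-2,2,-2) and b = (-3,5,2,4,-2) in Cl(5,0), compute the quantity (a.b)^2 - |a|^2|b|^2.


a . b = (-3)*(-3) + (-2)*5 + (-2)*2 + 2*4 + (-2)*(-2)
= 9 + (-10) + (-4) + 8 + 4 = 7
|a|^2 = (-3)^2 + (-2)^2 + (-2)^2 + 2^2 + (-2)^2 = 25
|b|^2 = (-3)^2 + 5^2 + 2^2 + 4^2 + (-2)^2 = 58
(a.b)^2 = 7^2 = 49
|a|^2 * |b|^2 = 25 * 58 = 1450
Result = 49 - 1450 = -1401


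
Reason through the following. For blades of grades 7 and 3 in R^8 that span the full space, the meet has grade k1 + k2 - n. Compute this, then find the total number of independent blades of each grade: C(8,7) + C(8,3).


Meet grade = grade(A) + grade(B) - n
= 7 + 3 - 8 = 2
C(8,7) = 8
C(8,3) = 56
dim_A + dim_B = 8 + 56 = 64


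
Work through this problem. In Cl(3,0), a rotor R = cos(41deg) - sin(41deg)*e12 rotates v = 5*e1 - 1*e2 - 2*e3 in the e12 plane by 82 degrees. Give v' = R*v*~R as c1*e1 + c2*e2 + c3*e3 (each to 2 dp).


Rotor R = cos(41deg) - sin(41deg)*e12
Rotation angle theta = 2 * 41 = 82 degrees in the e12 plane (e1 -> e2).
The component perpendicular to the plane (e3) is invariant: v'_3 = v3 = -2.00
cos(82deg) = 0.1392, sin(82deg) = 0.9903
v'_1 = v1*cos(theta) - v2*sin(theta) = 5*0.1392 - (-1)*0.9903 = 1.69
v'_2 = v1*sin(theta) + v2*cos(theta) = 5*0.9903 + (-1)*0.1392 = 4.81
v' = 1.69*e1 + 4.81*e2 - 2.00*e3


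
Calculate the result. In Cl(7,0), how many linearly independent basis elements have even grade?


Even subalgebra dimension = 2^(n-1)
n = 7 + 0 = 7
2^(7 - 1) = 2^6 = 64
Verification: sum of C(7,k) for even k = 1 + 21 + 35 + 7 = 64
Result = 64


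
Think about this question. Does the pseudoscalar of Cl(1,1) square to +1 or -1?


The pseudoscalar I = e1...e_n (product of all n generators) of Cl(p,q) satisfies I^2 = (-1)^(q + n(n-1)/2).
p = 1, q = 1, n = p + q = 2
n(n-1)/2 = 2 * 1 / 2 = 1
Exponent = q + n(n-1)/2 = 1 + 1 = 2
I^2 = (-1)^2 = +1


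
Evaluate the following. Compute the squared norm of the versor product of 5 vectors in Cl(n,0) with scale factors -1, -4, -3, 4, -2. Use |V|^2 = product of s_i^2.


Each vector v_i has |v_i|^2 = s_i^2
Squared scales: (-1)^2 = 1, (-4)^2 = 16, (-3)^2 = 9, 4^2 = 16, (-2)^2 = 4
|V|^2 = 1 * 16 * 9 * 16 * 4
= 9216


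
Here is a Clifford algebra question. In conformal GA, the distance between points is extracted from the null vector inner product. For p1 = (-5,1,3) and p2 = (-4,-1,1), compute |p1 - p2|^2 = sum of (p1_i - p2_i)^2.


p1 - p2 = (-1, 2, 2)
|p1 - p2|^2 = (-1)^2 + 2^2 + 2^2
= 1 + 4 + 4
= 9


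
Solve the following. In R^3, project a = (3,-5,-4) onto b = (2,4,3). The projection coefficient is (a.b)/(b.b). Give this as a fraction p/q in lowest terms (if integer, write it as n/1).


Projection coefficient = (a . b) / (b . b)
a . b = 3*2 + (-5)*4 + (-4)*3
= 6 + (-20) + (-12) = -26
b . b = 2^2 + 4^2 + 3^2
= 4 + 16 + 9 = 29
Coefficient = -26/29
In lowest terms: -26/29


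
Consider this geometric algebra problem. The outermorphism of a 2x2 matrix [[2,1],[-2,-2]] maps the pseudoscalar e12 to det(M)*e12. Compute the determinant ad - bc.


The outermorphism of a linear map f sends e1^e2 to f(e1)^f(e2).
f(e1) = 2*e1 - 2*e2
f(e2) = 1*e1 - 2*e2
f(e1) ^ f(e2) = (2*e1 - 2*e2) ^ (1*e1 - 2*e2)
= 2*(-2)*e12 + (-2)*1*e21
= (-4 - (-2))*e12
= -2*e12
Coefficient = -2


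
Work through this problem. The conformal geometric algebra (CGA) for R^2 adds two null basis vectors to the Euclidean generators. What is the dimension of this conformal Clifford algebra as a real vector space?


The conformal model of R^2 uses Cl(3,1): the 2 Euclidean generators plus two extra orthogonal generators e+ (e+^2 = +1) and e- (e-^2 = -1), from which the null vectors e0, einf are built.
Number of generators m = 2 + 2 = 4.
dim Cl(p,q) = 2^m = 2^4 = 16


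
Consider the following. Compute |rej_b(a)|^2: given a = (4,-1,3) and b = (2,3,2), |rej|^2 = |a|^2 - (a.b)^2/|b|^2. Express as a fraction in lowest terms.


|a|^2 = 4^2 + (-1)^2 + 3^2 = 26
|b|^2 = 2^2 + 3^2 + 2^2 = 17
a . b = 4*2 + (-1)*3 + 3*2 = 11
(a.b)^2 = 11^2 = 121
|rej|^2 = 26 - 121/17
= (442 - 121)/17
= 321/17
In lowest terms: 321/17


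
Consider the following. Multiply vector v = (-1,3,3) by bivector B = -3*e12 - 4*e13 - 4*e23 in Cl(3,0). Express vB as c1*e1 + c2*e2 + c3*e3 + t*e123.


vB has grade-1 (vector) and grade-3 (trivector) parts: vB = (v _| B) + (v ^ B).
Vector part <vB>_1:
  e1: -v2*b12 - v3*b13 = -(3)*(-3) - (3)*(-4) = 21
  e2: v1*b12 - v3*b23 = (-1)*(-3) - (3)*(-4) = 15
  e3: v1*b13 + v2*b23 = (-1)*(-4) + (3)*(-4) = -8
Trivector part <vB>_3:
  e123: v1*b23 - v2*b13 + v3*b12 = (-1)*(-4) - (3)*(-4) + (3)*(-3) = 7
vB = 21*e1 + 15*e2 - 8*e3 + 7*e123


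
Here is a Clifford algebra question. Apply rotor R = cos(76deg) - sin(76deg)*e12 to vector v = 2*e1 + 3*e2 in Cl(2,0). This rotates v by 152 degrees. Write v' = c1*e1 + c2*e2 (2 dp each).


Rotor R = cos(76deg) - sin(76deg)*e12
Rotation angle theta = 2 * 76 = 152 degrees
v' = R*v*~R rotates v by theta.
cos(152deg) = -0.8829, sin(152deg) = 0.4695
v'_1 = 2*cos(152deg) - 3*sin(152deg)
= 2*(-0.8829) - 3*0.4695
= -3.17
v'_2 = 2*sin(152deg) + 3*cos(152deg)
= 2*0.4695 + 3*(-0.8829)
= -1.71
v' = -3.17*e1 - 1.71*e2


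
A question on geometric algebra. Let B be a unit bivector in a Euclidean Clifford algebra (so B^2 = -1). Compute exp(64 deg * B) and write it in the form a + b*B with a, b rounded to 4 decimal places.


For a unit bivector B with B^2 = -1, the exponential series gives
e^(theta*B) = cos(theta) + sin(theta)*B (the GA analogue of Euler's formula).
theta = 64 degrees = 1.117011 rad
cos(64 deg) = 0.4384
sin(64 deg) = 0.8988
exp(theta*B) = 0.4384 + 0.8988*B


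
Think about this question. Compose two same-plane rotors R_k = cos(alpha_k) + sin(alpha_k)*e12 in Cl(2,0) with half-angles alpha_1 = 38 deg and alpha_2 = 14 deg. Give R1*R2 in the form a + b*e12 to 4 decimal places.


Same-plane rotors commute and their half-angles add:
R1*R2 = cos(a1 + a2) + sin(a1 + a2)*e12.
a1 + a2 = 38 + 14 = 52 deg
cos(52 deg) = 0.6157
sin(52 deg) = 0.7880
R1*R2 = 0.6157 + 0.7880*e12
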